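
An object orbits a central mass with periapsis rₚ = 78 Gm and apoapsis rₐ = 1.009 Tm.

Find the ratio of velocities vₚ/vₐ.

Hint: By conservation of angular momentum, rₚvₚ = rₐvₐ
rₚ = 78 Gm = 7.8 × 10^10 m
rₐ = 1.009 Tm = 1.009 × 10^12 m
rₚvₚ = rₐvₐ  ⇒  vₚ/vₐ = rₐ/rₚ
vₚ/vₐ = (1.009 × 10^12) / (7.8 × 10^10) = 12.9359

Final answer: vₚ/vₐ = 12.94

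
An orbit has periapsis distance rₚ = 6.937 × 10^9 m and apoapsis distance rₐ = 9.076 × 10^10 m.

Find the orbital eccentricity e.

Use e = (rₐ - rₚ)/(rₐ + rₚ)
rₚ = 6.937 × 10^9 m
rₐ = 9.076 × 10^10 m
rₐ − rₚ = 8.3823 × 10^10 m
rₐ + rₚ = 9.7697 × 10^10 m
e = (rₐ − rₚ)/(rₐ + rₚ) = 0.857989

Final answer: e = 0.858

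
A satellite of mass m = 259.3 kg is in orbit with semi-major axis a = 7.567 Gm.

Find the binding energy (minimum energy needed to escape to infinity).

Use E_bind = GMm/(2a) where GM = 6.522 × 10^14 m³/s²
a = 7.567 Gm = 7.567 × 10^9 m
GM = 6.522 × 10^14 m³/s²
m = 259.3 kg
GMm = 6.522 × 10^14 × 259.3 = 1.69115 × 10^17 m³·kg/s²
2a = 1.5134 × 10^10 m
E_bind = GMm/(2a) = 1.11745 × 10^7 J ≈ 11.17 MJ

Final answer: 11.17 MJ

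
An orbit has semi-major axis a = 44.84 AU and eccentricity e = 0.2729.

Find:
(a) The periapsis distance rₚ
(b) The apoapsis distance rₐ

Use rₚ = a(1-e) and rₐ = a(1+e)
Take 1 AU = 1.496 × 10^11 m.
a = 44.84 AU = 6.70806 × 10^12 m
e = 0.2729:  1 − e = 0.7271,  1 + e = 1.2729
(a) rₚ = a(1 − e) = 6.70806 × 10^12 m × 0.7271 = 4.87743 × 10^12 m ≈ 32.6 AU
(b) rₐ = a(1 + e) = 6.70806 × 10^12 m × 1.2729 = 8.53869 × 10^12 m ≈ 57.08 AU

Final answer:
(a) rₚ = 32.6 AU
(b) rₐ = 57.08 AU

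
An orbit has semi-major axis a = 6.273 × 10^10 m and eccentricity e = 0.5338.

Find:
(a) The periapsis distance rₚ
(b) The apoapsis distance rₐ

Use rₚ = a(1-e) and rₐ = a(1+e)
a = 6.273 × 10^10 m
e = 0.5338:  1 − e = 0.4662,  1 + e = 1.5338
(a) rₚ = a(1 − e) = 6.273 × 10^10 m × 0.4662 = 2.92447 × 10^10 m ≈ 2.924 × 10^10 m
(b) rₐ = a(1 + e) = 6.273 × 10^10 m × 1.5338 = 9.62153 × 10^10 m ≈ 9.622 × 10^10 m

Final answer:
(a) rₚ = 2.924 × 10^10 m
(b) rₐ = 9.622 × 10^10 m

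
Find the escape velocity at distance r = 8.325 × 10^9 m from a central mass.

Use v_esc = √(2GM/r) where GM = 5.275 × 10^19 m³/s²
r = 8.325 × 10^9 m
GM = 5.275 × 10^19 m³/s²
2GM/r = 2 × (5.275 × 10^19) / (8.325 × 10^9) = 1.26727 × 10^10 m²/s²
v_esc = √(2GM/r) = 112573 m/s ≈ 112.6 km/s

Final answer: 112.6 km/s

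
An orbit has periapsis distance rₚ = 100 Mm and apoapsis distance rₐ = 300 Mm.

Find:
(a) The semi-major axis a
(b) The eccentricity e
rₚ = 100 Mm = 1 × 10^8 m
rₐ = 300 Mm = 3 × 10^8 m
(a) a = (rₚ + rₐ)/2 = 2 × 10^8 m ≈ 200 Mm
(b) e = (rₐ − rₚ)/(rₐ + rₚ) = (2 × 10^8) / (4 × 10^8) = 0.5

Final answer:
(a) a = 200 Mm
(b) e = 0.5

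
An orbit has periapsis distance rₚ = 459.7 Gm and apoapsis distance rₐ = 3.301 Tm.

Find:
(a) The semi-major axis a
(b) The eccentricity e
rₚ = 459.7 Gm = 4.597 × 10^11 m
rₐ = 3.301 Tm = 3.301 × 10^12 m
(a) a = (rₚ + rₐ)/2 = 1.88035 × 10^12 m ≈ 1.88 Tm
(b) e = (rₐ − rₚ)/(rₐ + rₚ) = (2.8413 × 10^12) / (3.7607 × 10^12) = 0.755524

Final answer:
(a) a = 1.88 Tm
(b) e = 0.7555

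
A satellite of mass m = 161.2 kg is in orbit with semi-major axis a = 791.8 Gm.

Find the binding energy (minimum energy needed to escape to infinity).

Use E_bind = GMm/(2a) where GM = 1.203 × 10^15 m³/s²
a = 791.8 Gm = 7.918 × 10^11 m
GM = 1.203 × 10^15 m³/s²
m = 161.2 kg
GMm = 1.203 × 10^15 × 161.2 = 1.93924 × 10^17 m³·kg/s²
2a = 1.5836 × 10^12 m
E_bind = GMm/(2a) = 122457 J ≈ 122.5 kJ

Final answer: 122.5 kJ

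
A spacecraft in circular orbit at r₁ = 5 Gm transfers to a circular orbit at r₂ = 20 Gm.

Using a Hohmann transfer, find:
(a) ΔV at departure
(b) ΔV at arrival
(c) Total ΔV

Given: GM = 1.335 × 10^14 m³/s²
r₁ = 5 Gm = 5 × 10^9 m
r₂ = 20 Gm = 2 × 10^10 m
GM = 1.335 × 10^14 m³/s²
Transfer ellipse: a_t = (r₁ + r₂)/2 = 1.25 × 10^10 m
Circular speed at r₁: v₁ = √(GM/r₁) = 163.401 m/s
Transfer speed at r₁ (periapsis): v₁ₜ = √(GM(2/r₁ − 1/a_t)) = 206.688 m/s
(a) ΔV₁ = v₁ₜ − v₁ = 43.2868 m/s ≈ 43.29 m/s
Circular speed at r₂: v₂ = √(GM/r₂) = 81.7007 m/s
Transfer speed at r₂ (apoapsis): v₂ₜ = √(GM(2/r₂ − 1/a_t)) = 51.672 m/s
(b) ΔV₂ = v₂ − v₂ₜ = 30.0286 m/s ≈ 30.03 m/s
(c) ΔV_total = ΔV₁ + ΔV₂ = 73.3155 m/s ≈ 73.32 m/s

Final answer:
(a) ΔV₁ = 43.29 m/s
(b) ΔV₂ = 30.03 m/s
(c) ΔV_total = 73.32 m/s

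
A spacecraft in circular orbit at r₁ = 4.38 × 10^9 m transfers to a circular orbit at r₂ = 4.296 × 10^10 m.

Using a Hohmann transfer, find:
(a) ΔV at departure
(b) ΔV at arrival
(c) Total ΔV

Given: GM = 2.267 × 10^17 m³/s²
r₁ = 4.38 × 10^9 m
r₂ = 4.296 × 10^10 m
GM = 2.267 × 10^17 m³/s²
Transfer ellipse: a_t = (r₁ + r₂)/2 = 2.367 × 10^10 m
Circular speed at r₁: v₁ = √(GM/r₁) = 7194.3 m/s
Transfer speed at r₁ (periapsis): v₁ₜ = √(GM(2/r₁ − 1/a_t)) = 9692.19 m/s
(a) ΔV₁ = v₁ₜ − v₁ = 2497.88 m/s ≈ 2.498 km/s
Circular speed at r₂: v₂ = √(GM/r₂) = 2297.17 m/s
Transfer speed at r₂ (apoapsis): v₂ₜ = √(GM(2/r₂ − 1/a_t)) = 988.17 m/s
(b) ΔV₂ = v₂ − v₂ₜ = 1309 m/s ≈ 1.309 km/s
(c) ΔV_total = ΔV₁ + ΔV₂ = 3806.89 m/s ≈ 3.807 km/s

Final answer:
(a) ΔV₁ = 2.498 km/s
(b) ΔV₂ = 1.309 km/s
(c) ΔV_total = 3.807 km/s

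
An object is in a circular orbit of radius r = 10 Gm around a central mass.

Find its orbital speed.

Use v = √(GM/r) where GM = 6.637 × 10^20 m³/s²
r = 10 Gm = 1 × 10^10 m
GM = 6.637 × 10^20 m³/s²
GM/r = (6.637 × 10^20) / (1 × 10^10) = 6.637 × 10^10 m²/s²
v = √(GM/r) = 257624 m/s ≈ 257.6 km/s

Final answer: 257.6 km/s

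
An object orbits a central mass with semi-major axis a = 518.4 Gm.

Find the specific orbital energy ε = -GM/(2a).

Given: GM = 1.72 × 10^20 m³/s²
a = 518.4 Gm = 5.184 × 10^11 m
GM = 1.72 × 10^20 m³/s²
2a = 1.0368 × 10^12 m
ε = −GM/(2a) = -1.65895 × 10^8 J/kg ≈ -165.9 MJ/kg

Final answer: -165.9 MJ/kg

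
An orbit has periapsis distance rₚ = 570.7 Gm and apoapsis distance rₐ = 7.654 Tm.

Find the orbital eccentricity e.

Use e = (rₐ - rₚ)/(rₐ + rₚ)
rₚ = 570.7 Gm = 5.707 × 10^11 m
rₐ = 7.654 Tm = 7.654 × 10^12 m
rₐ − rₚ = 7.0833 × 10^12 m
rₐ + rₚ = 8.2247 × 10^12 m
e = (rₐ − rₚ)/(rₐ + rₚ) = 0.861223

Final answer: e = 0.8612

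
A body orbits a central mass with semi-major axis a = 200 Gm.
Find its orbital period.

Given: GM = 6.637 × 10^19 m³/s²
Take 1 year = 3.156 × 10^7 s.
a = 200 Gm = 2 × 10^11 m
GM = 6.637 × 10^19 m³/s²
a³ = 8 × 10^33 m³
T = 2π √(a³/GM) = 2π √((8 × 10^33) / (6.637 × 10^19)) = 2π × 1.09789 × 10^7 s
T = 6.89825 × 10^7 s ≈ 2.186 years

Final answer: 2.186 years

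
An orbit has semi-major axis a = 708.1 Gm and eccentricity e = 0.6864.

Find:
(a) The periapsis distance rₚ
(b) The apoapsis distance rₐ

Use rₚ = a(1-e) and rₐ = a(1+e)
a = 708.1 Gm = 7.081 × 10^11 m
e = 0.6864:  1 − e = 0.3136,  1 + e = 1.6864
(a) rₚ = a(1 − e) = 7.081 × 10^11 m × 0.3136 = 2.2206 × 10^11 m ≈ 222.1 Gm
(b) rₐ = a(1 + e) = 7.081 × 10^11 m × 1.6864 = 1.19414 × 10^12 m ≈ 1.194 Tm

Final answer:
(a) rₚ = 222.1 Gm
(b) rₐ = 1.194 Tm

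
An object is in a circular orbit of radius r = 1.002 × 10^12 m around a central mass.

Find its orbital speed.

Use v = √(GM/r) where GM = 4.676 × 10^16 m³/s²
r = 1.002 × 10^12 m
GM = 4.676 × 10^16 m³/s²
GM/r = (4.676 × 10^16) / (1.002 × 10^12) = 46666.7 m²/s²
v = √(GM/r) = 216.025 m/s ≈ 216 m/s

Final answer: 216 m/s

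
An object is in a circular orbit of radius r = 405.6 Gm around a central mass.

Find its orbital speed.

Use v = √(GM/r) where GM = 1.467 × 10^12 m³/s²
r = 405.6 Gm = 4.056 × 10^11 m
GM = 1.467 × 10^12 m³/s²
GM/r = (1.467 × 10^12) / (4.056 × 10^11) = 3.61686 m²/s²
v = √(GM/r) = 1.90181 m/s ≈ 1.902 m/s

Final answer: 1.902 m/s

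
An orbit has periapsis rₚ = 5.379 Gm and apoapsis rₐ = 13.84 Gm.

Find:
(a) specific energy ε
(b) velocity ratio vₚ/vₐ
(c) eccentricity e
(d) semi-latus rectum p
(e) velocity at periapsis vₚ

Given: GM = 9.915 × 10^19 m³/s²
rₚ = 5.379 Gm = 5.379 × 10^9 m
rₐ = 13.84 Gm = 1.384 × 10^10 m
GM = 9.915 × 10^19 m³/s²
a = (rₚ + rₐ)/2 = 9.6095 × 10^9 m
e = (rₐ − rₚ)/(rₐ + rₚ) = (8.461 × 10^9) / (1.9219 × 10^10) = 0.440241
(a) 2a = 1.9219 × 10^10 m;  ε = −GM/(2a) = -5.15896 × 10^9 J/kg ≈ -5.159 GJ/kg
(b) vₚ/vₐ = rₐ/rₚ (angular momentum) = (1.384 × 10^10) / (5.379 × 10^9) = 2.57297 ≈ 2.573
(c) e = 0.440241 ≈ 0.4402
(d) 1 − e² = 0.806187;  p = a(1 − e²) = 9.6095 × 10^9 × 0.806187 = 7.74706 × 10^9 m ≈ 7.747 Gm
(e) vₚ² = GM (2/rₚ − 1/a) = 9.915 × 10^19 × (3.71816 × 10^-10 − 1.04064 × 10^-10) = 2.65477 × 10^10 m²/s²;  vₚ = 162935 m/s ≈ 162.9 km/s

Final answer:
(a) specific energy ε = -5.159 GJ/kg
(b) velocity ratio vₚ/vₐ = 2.573
(c) eccentricity e = 0.4402
(d) semi-latus rectum p = 7.747 Gm
(e) velocity at periapsis vₚ = 162.9 km/s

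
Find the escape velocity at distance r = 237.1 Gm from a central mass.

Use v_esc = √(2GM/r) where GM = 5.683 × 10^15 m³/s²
r = 237.1 Gm = 2.371 × 10^11 m
GM = 5.683 × 10^15 m³/s²
2GM/r = 2 × (5.683 × 10^15) / (2.371 × 10^11) = 47937.6 m²/s²
v_esc = √(2GM/r) = 218.947 m/s ≈ 218.9 m/s

Final answer: 218.9 m/s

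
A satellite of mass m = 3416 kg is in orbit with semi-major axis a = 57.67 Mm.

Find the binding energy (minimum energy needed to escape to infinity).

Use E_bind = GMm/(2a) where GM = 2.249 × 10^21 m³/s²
a = 57.67 Mm = 5.767 × 10^7 m
GM = 2.249 × 10^21 m³/s²
m = 3416 kg
GMm = 2.249 × 10^21 × 3416 = 7.68258 × 10^24 m³·kg/s²
2a = 1.1534 × 10^8 m
E_bind = GMm/(2a) = 6.66081 × 10^16 J ≈ 66.61 PJ

Final answer: 66.61 PJ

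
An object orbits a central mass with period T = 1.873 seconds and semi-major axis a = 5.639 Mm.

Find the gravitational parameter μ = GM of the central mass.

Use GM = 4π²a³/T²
T = 1.873 seconds
a = 5.639 Mm = 5.639 × 10^6 m
a³ = 1.79311 × 10^20 m³
T² = 3.50813 s²
GM = 4π² × (1.79311 × 10^20) / 3.50813 = 2.01786 × 10^21 m³/s²
GM ≈ 2.018 × 10^21 m³/s²

Final answer: GM = 2.018 × 10^21 m³/s²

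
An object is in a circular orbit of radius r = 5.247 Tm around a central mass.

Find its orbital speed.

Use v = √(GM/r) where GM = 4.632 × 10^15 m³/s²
r = 5.247 Tm = 5.247 × 10^12 m
GM = 4.632 × 10^15 m³/s²
GM/r = (4.632 × 10^15) / (5.247 × 10^12) = 882.79 m²/s²
v = √(GM/r) = 29.7118 m/s ≈ 29.71 m/s

Final answer: 29.71 m/s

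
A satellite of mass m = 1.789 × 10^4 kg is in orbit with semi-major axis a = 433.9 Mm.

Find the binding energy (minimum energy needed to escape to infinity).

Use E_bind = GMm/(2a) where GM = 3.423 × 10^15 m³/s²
a = 433.9 Mm = 4.339 × 10^8 m
GM = 3.423 × 10^15 m³/s²
m = 1.789 × 10^4 kg
GMm = 3.423 × 10^15 × 17890 = 6.12375 × 10^19 m³·kg/s²
2a = 8.678 × 10^8 m
E_bind = GMm/(2a) = 7.05663 × 10^10 J ≈ 70.57 GJ

Final answer: 70.57 GJ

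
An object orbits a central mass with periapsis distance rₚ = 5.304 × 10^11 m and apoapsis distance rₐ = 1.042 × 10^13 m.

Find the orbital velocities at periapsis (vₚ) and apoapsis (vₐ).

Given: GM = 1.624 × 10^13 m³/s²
rₚ = 5.304 × 10^11 m
rₐ = 1.042 × 10^13 m
GM = 1.624 × 10^13 m³/s²
a = (rₚ + rₐ)/2 = 5.4752 × 10^12 m
Vis-viva: v² = GM (2/r − 1/a)
vₚ² = 1.624 × 10^13 × (3.77074 × 10^-12 − 1.82642 × 10^-13) = 58.2707 m²/s²
vₚ = 7.63352 m/s ≈ 7.634 m/s
vₐ² = 1.624 × 10^13 × (1.91939 × 10^-13 − 1.82642 × 10^-13) = 0.150981 m²/s²
vₐ = 0.388563 m/s ≈ 0.3886 m/s

Final answer: vₚ = 7.634 m/s, vₐ = 0.3886 m/s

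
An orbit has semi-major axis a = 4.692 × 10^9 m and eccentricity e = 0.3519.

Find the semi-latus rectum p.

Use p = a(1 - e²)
a = 4.692 × 10^9 m
e = 0.3519,  e² = 0.123834,  1 − e² = 0.876166
p = a(1 − e²) = 4.692 × 10^9 m × 0.876166 = 4.11097 × 10^9 m ≈ 4.111 × 10^9 m

Final answer: p = 4.111 × 10^9 m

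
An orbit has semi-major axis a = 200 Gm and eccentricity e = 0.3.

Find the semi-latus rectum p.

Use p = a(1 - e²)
a = 200 Gm = 2 × 10^11 m
e = 0.3,  e² = 0.09,  1 − e² = 0.91
p = a(1 − e²) = 2 × 10^11 m × 0.91 = 1.82 × 10^11 m ≈ 182 Gm

Final answer: p = 182 Gm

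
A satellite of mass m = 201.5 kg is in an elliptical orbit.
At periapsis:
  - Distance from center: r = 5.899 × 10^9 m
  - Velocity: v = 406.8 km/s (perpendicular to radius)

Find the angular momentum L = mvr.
r = 5.899 × 10^9 m
v = 406.8 km/s = 406800 m/s
vr = 406800 × 5.899 × 10^9 = 2.39971 × 10^15 m²/s
L = m × vr = 201.5 × 2.39971 × 10^15 = 4.83542 × 10^17 kg·m²/s ≈ 4.835 × 10^17 kg·m²/s

Final answer: L = 4.835 × 10^17 kg·m²/s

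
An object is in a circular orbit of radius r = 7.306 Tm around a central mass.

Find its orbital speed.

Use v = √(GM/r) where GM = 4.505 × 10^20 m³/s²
r = 7.306 Tm = 7.306 × 10^12 m
GM = 4.505 × 10^20 m³/s²
GM/r = (4.505 × 10^20) / (7.306 × 10^12) = 6.16616 × 10^7 m²/s²
v = √(GM/r) = 7852.49 m/s ≈ 7.852 km/s

Final answer: 7.852 km/s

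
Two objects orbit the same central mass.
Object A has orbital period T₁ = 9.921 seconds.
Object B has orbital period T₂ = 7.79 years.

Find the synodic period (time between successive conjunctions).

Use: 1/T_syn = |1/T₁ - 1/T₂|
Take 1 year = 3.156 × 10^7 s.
T₁ = 9.921 seconds
T₂ = 7.79 years = 2.45852 × 10^8 s
1/T₁ = 0.100796 s⁻¹
1/T₂ = 4.06748 × 10^-9 s⁻¹
|1/T₁ − 1/T₂| = 0.100796 s⁻¹
T_syn = 1 / |1/T₁ − 1/T₂| = 9.921 s ≈ 9.921 seconds

Final answer: T_syn = 9.921 seconds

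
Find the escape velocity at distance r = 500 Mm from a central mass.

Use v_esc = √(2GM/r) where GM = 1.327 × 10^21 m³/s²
r = 500 Mm = 5 × 10^8 m
GM = 1.327 × 10^21 m³/s²
2GM/r = 2 × (1.327 × 10^21) / (5 × 10^8) = 5.308 × 10^12 m²/s²
v_esc = √(2GM/r) = 2.30391 × 10^6 m/s ≈ 2304 km/s

Final answer: 2304 km/s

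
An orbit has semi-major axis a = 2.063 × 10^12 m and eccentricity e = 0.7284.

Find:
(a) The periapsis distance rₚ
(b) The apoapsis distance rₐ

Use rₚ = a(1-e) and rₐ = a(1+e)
a = 2.063 × 10^12 m
e = 0.7284:  1 − e = 0.2716,  1 + e = 1.7284
(a) rₚ = a(1 − e) = 2.063 × 10^12 m × 0.2716 = 5.60311 × 10^11 m ≈ 5.603 × 10^11 m
(b) rₐ = a(1 + e) = 2.063 × 10^12 m × 1.7284 = 3.56569 × 10^12 m ≈ 3.566 × 10^12 m

Final answer:
(a) rₚ = 5.603 × 10^11 m
(b) rₐ = 3.566 × 10^12 m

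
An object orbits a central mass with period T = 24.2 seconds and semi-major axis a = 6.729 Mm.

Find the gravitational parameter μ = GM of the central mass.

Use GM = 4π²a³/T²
T = 24.2 seconds
a = 6.729 Mm = 6.729 × 10^6 m
a³ = 3.04685 × 10^20 m³
T² = 585.64 s²
GM = 4π² × (3.04685 × 10^20) / 585.64 = 2.05391 × 10^19 m³/s²
GM ≈ 2.054 × 10^19 m³/s²

Final answer: GM = 2.054 × 10^19 m³/s²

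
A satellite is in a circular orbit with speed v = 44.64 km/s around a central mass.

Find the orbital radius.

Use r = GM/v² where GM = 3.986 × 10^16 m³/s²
v = 44.64 km/s = 44640 m/s
GM = 3.986 × 10^16 m³/s²
v² = 1.99273 × 10^9 m²/s²
r = GM/v² = (3.986 × 10^16) / (1.99273 × 10^9) = 2.00027 × 10^7 m ≈ 20 Mm

Final answer: 20 Mm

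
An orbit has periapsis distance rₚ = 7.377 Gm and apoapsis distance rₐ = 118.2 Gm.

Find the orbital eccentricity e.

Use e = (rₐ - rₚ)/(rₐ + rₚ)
rₚ = 7.377 Gm = 7.377 × 10^9 m
rₐ = 118.2 Gm = 1.182 × 10^11 m
rₐ − rₚ = 1.10823 × 10^11 m
rₐ + rₚ = 1.25577 × 10^11 m
e = (rₐ − rₚ)/(rₐ + rₚ) = 0.88251

Final answer: e = 0.8825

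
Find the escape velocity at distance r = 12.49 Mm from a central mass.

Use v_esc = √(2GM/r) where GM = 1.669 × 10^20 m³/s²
r = 12.49 Mm = 1.249 × 10^7 m
GM = 1.669 × 10^20 m³/s²
2GM/r = 2 × (1.669 × 10^20) / (1.249 × 10^7) = 2.67254 × 10^13 m²/s²
v_esc = √(2GM/r) = 5.16966 × 10^6 m/s ≈ 5170 km/s

Final answer: 5170 km/s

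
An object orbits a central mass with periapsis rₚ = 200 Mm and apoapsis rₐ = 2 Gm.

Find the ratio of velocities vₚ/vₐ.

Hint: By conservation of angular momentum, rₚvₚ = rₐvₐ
rₚ = 200 Mm = 2 × 10^8 m
rₐ = 2 Gm = 2 × 10^9 m
rₚvₚ = rₐvₐ  ⇒  vₚ/vₐ = rₐ/rₚ
vₚ/vₐ = (2 × 10^9) / (2 × 10^8) = 10

Final answer: vₚ/vₐ = 10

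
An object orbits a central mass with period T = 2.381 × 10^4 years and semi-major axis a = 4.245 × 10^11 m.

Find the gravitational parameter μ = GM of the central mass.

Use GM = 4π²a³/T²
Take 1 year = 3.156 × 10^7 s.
T = 2.381 × 10^4 years = 7.51444 × 10^11 s
a = 4.245 × 10^11 m
a³ = 7.6495 × 10^34 m³
T² = 5.64667 × 10^23 s²
GM = 4π² × (7.6495 × 10^34) / (5.64667 × 10^23) = 5.34811 × 10^12 m³/s²
GM ≈ 5.348 × 10^12 m³/s²

Final answer: GM = 5.348 × 10^12 m³/s²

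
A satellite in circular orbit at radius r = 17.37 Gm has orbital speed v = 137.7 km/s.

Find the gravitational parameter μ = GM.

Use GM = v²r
r = 17.37 Gm = 1.737 × 10^10 m
v = 137.7 km/s = 137700 m/s
v² = 1.89613 × 10^10 m²/s²
GM = v²r = 1.89613 × 10^10 × 1.737 × 10^10 = 3.29358 × 10^20 m³/s²
GM ≈ 3.294 × 10^20 m³/s²

Final answer: GM = 3.294 × 10^20 m³/s²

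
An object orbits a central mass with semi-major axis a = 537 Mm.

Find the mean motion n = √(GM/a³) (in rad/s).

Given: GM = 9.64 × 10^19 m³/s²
a = 537 Mm = 5.37 × 10^8 m
GM = 9.64 × 10^19 m³/s²
a³ = 1.54854 × 10^26 m³
GM/a³ = (9.64 × 10^19) / (1.54854 × 10^26) = 6.22521 × 10^-7 s⁻²
n = √(GM/a³) = 0.000789 rad/s ≈ 0.000789 rad/s

Final answer: n = 0.000789 rad/s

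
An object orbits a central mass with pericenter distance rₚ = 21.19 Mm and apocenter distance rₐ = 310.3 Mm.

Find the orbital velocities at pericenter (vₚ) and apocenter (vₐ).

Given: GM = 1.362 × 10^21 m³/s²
rₚ = 21.19 Mm = 2.119 × 10^7 m
rₐ = 310.3 Mm = 3.103 × 10^8 m
GM = 1.362 × 10^21 m³/s²
a = (rₚ + rₐ)/2 = 1.65745 × 10^8 m
Vis-viva: v² = GM (2/r − 1/a)
vₚ² = 1.362 × 10^21 × (9.43841 × 10^-8 − 6.03336 × 10^-9) = 1.20334 × 10^14 m²/s²
vₚ = 1.09697 × 10^7 m/s ≈ 1.097 × 10^4 km/s
vₐ² = 1.362 × 10^21 × (6.44538 × 10^-9 − 6.03336 × 10^-9) = 5.61159 × 10^11 m²/s²
vₐ = 749105 m/s ≈ 749.1 km/s

Final answer: vₚ = 1.097 × 10^4 km/s, vₐ = 749.1 km/s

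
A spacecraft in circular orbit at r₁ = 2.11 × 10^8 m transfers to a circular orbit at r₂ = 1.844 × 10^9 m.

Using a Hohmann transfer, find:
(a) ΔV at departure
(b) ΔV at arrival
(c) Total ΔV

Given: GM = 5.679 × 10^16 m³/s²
r₁ = 2.11 × 10^8 m
r₂ = 1.844 × 10^9 m
GM = 5.679 × 10^16 m³/s²
Transfer ellipse: a_t = (r₁ + r₂)/2 = 1.0275 × 10^9 m
Circular speed at r₁: v₁ = √(GM/r₁) = 16405.7 m/s
Transfer speed at r₁ (periapsis): v₁ₜ = √(GM(2/r₁ − 1/a_t)) = 21977.8 m/s
(a) ΔV₁ = v₁ₜ − v₁ = 5572.1 m/s ≈ 5.572 km/s
Circular speed at r₂: v₂ = √(GM/r₂) = 5549.52 m/s
Transfer speed at r₂ (apoapsis): v₂ₜ = √(GM(2/r₂ − 1/a_t)) = 2514.81 m/s
(b) ΔV₂ = v₂ − v₂ₜ = 3034.71 m/s ≈ 3.035 km/s
(c) ΔV_total = ΔV₁ + ΔV₂ = 8606.81 m/s ≈ 8.607 km/s

Final answer:
(a) ΔV₁ = 5.572 km/s
(b) ΔV₂ = 3.035 km/s
(c) ΔV_total = 8.607 km/s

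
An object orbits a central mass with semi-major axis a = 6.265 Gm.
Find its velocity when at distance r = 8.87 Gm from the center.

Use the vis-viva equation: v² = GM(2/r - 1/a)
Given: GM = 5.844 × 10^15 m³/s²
a = 6.265 Gm = 6.265 × 10^9 m
r = 8.87 Gm = 8.87 × 10^9 m
GM = 5.844 × 10^15 m³/s²
2/r − 1/a = 2.25479 × 10^-10 − 1.59617 × 10^-10 = 6.58622 × 10^-11 m⁻¹
v² = GM (2/r − 1/a) = 384899 m²/s²
v = 620.402 m/s ≈ 620.4 m/s

Final answer: 620.4 m/s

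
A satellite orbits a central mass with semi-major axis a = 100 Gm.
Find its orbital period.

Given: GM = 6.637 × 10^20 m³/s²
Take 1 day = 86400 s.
a = 100 Gm = 1 × 10^11 m
GM = 6.637 × 10^20 m³/s²
a³ = 1 × 10^33 m³
T = 2π √(a³/GM) = 2π √((1 × 10^33) / (6.637 × 10^20)) = 2π × 1.22748 × 10^6 s
T = 7.71248 × 10^6 s ≈ 89.26 days

Final answer: 89.26 days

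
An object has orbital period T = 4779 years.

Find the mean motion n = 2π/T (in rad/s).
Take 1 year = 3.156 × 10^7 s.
T = 4779 years = 1.50825 × 10^11 s
n = 2π / (1.50825 × 10^11 s) = 4.16587 × 10^-11 rad/s ≈ 4.166 × 10^-11 rad/s

Final answer: n = 4.166 × 10^-11 rad/s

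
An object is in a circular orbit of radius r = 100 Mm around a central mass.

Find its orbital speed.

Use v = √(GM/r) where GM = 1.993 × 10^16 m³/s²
r = 100 Mm = 1 × 10^8 m
GM = 1.993 × 10^16 m³/s²
GM/r = (1.993 × 10^16) / (1 × 10^8) = 1.993 × 10^8 m²/s²
v = √(GM/r) = 14117.4 m/s ≈ 14.12 km/s

Final answer: 14.12 km/s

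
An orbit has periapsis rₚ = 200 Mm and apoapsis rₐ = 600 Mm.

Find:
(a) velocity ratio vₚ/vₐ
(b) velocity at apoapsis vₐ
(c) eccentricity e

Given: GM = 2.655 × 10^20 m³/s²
rₚ = 200 Mm = 2 × 10^8 m
rₐ = 600 Mm = 6 × 10^8 m
GM = 2.655 × 10^20 m³/s²
a = (rₚ + rₐ)/2 = 4 × 10^8 m
e = (rₐ − rₚ)/(rₐ + rₚ) = (4 × 10^8) / (8 × 10^8) = 0.5
(a) vₚ/vₐ = rₐ/rₚ (angular momentum) = (6 × 10^8) / (2 × 10^8) = 3 ≈ 3
(b) vₐ² = GM (2/rₐ − 1/a) = 2.655 × 10^20 × (3.33333 × 10^-9 − 2.5 × 10^-9) = 2.2125 × 10^11 m²/s²;  vₐ = 470372 m/s ≈ 470.4 km/s
(c) e = 0.5 ≈ 0.5

Final answer:
(a) velocity ratio vₚ/vₐ = 3
(b) velocity at apoapsis vₐ = 470.4 km/s
(c) eccentricity e = 0.5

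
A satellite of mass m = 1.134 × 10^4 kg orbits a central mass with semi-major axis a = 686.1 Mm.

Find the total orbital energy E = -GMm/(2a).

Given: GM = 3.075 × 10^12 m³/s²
a = 686.1 Mm = 6.861 × 10^8 m
GM = 3.075 × 10^12 m³/s²
2a = 1.3722 × 10^9 m
GMm = 3.075 × 10^12 × 11340 = 3.48705 × 10^16 m³·kg/s²
E = −GMm/(2a) = -2.54121 × 10^7 J ≈ -25.41 MJ

Final answer: -25.41 MJ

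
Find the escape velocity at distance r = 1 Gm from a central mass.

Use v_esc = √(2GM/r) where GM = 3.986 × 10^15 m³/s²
r = 1 Gm = 1 × 10^9 m
GM = 3.986 × 10^15 m³/s²
2GM/r = 2 × (3.986 × 10^15) / (1 × 10^9) = 7.972 × 10^6 m²/s²
v_esc = √(2GM/r) = 2823.47 m/s ≈ 2.823 km/s

Final answer: 2.823 km/s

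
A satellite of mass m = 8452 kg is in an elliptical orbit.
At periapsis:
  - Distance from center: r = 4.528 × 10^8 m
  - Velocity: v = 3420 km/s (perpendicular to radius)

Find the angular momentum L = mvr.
r = 4.528 × 10^8 m
v = 3420 km/s = 3.42 × 10^6 m/s
vr = 3.42 × 10^6 × 4.528 × 10^8 = 1.54858 × 10^15 m²/s
L = m × vr = 8452 × 1.54858 × 10^15 = 1.30886 × 10^19 kg·m²/s ≈ 1.309 × 10^19 kg·m²/s

Final answer: L = 1.309 × 10^19 kg·m²/s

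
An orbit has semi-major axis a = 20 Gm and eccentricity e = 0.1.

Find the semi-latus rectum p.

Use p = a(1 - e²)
a = 20 Gm = 2 × 10^10 m
e = 0.1,  e² = 0.01,  1 − e² = 0.99
p = a(1 − e²) = 2 × 10^10 m × 0.99 = 1.98 × 10^10 m ≈ 19.8 Gm

Final answer: p = 19.8 Gm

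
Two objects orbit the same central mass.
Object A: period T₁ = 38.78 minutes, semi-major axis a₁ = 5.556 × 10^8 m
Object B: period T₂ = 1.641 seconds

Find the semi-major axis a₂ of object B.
T₁ = 38.78 minutes = 2326.8 s
T₂ = 1.641 seconds
a₁ = 5.556 × 10^8 m
Kepler's third law: (T₂/T₁)² = (a₂/a₁)³  ⇒  a₂ = a₁ (T₂/T₁)^(2/3)
T₂/T₁ = 0.00070526
(T₂/T₁)^(2/3) = 0.00792318
a₂ = 5.556 × 10^8 m × 0.00792318 = 4.40212 × 10^6 m ≈ 4.402 × 10^6 m

Final answer: a₂ = 4.402 × 10^6 m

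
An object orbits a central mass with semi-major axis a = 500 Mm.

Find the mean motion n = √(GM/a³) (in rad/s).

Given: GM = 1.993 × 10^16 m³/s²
a = 500 Mm = 5 × 10^8 m
GM = 1.993 × 10^16 m³/s²
a³ = 1.25 × 10^26 m³
GM/a³ = (1.993 × 10^16) / (1.25 × 10^26) = 1.5944 × 10^-10 s⁻²
n = √(GM/a³) = 1.2627 × 10^-5 rad/s ≈ 1.263 × 10^-5 rad/s

Final answer: n = 1.263 × 10^-5 rad/s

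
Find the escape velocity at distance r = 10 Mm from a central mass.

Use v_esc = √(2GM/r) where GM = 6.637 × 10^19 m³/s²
r = 10 Mm = 1 × 10^7 m
GM = 6.637 × 10^19 m³/s²
2GM/r = 2 × (6.637 × 10^19) / (1 × 10^7) = 1.3274 × 10^13 m²/s²
v_esc = √(2GM/r) = 3.64335 × 10^6 m/s ≈ 3643 km/s

Final answer: 3643 km/s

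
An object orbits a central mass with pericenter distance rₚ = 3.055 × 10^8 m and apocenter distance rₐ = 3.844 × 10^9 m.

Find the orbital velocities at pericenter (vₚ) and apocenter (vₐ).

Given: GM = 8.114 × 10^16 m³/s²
rₚ = 3.055 × 10^8 m
rₐ = 3.844 × 10^9 m
GM = 8.114 × 10^16 m³/s²
a = (rₚ + rₐ)/2 = 2.07475 × 10^9 m
Vis-viva: v² = GM (2/r − 1/a)
vₚ² = 8.114 × 10^16 × (6.54664 × 10^-9 − 4.81986 × 10^-10) = 4.92086 × 10^8 m²/s²
vₚ = 22183 m/s ≈ 22.18 km/s
vₐ² = 8.114 × 10^16 × (5.20291 × 10^-10 − 4.81986 × 10^-10) = 3.10811 × 10^6 m²/s²
vₐ = 1762.98 m/s ≈ 1.763 km/s

Final answer: vₚ = 22.18 km/s, vₐ = 1.763 km/s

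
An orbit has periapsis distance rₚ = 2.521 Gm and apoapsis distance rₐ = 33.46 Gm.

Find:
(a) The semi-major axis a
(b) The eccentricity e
rₚ = 2.521 Gm = 2.521 × 10^9 m
rₐ = 33.46 Gm = 3.346 × 10^10 m
(a) a = (rₚ + rₐ)/2 = 1.79905 × 10^10 m ≈ 17.99 Gm
(b) e = (rₐ − rₚ)/(rₐ + rₚ) = (3.0939 × 10^10) / (3.5981 × 10^10) = 0.85987

Final answer:
(a) a = 17.99 Gm
(b) e = 0.8599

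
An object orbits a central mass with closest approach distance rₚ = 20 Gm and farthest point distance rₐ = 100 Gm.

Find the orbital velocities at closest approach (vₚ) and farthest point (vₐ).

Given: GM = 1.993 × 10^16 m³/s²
rₚ = 20 Gm = 2 × 10^10 m
rₐ = 100 Gm = 1 × 10^11 m
GM = 1.993 × 10^16 m³/s²
a = (rₚ + rₐ)/2 = 6 × 10^10 m
Vis-viva: v² = GM (2/r − 1/a)
vₚ² = 1.993 × 10^16 × (1 × 10^-10 − 1.66667 × 10^-11) = 1.66083 × 10^6 m²/s²
vₚ = 1288.73 m/s ≈ 1.289 km/s
vₐ² = 1.993 × 10^16 × (2 × 10^-11 − 1.66667 × 10^-11) = 66433.3 m²/s²
vₐ = 257.747 m/s ≈ 257.7 m/s

Final answer: vₚ = 1.289 km/s, vₐ = 257.7 m/s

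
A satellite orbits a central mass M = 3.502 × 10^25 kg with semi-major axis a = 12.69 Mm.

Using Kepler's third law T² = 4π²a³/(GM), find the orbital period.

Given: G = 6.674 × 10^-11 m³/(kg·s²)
M = 3.502 × 10^25 kg
GM = G × M = 6.674 × 10^-11 × 3.502 × 10^25 = 2.33723 × 10^15 m³/s²
a = 12.69 Mm = 1.269 × 10^7 m
a³ = 2.04355 × 10^21 m³
T = 2π √(a³/GM) = 2π √((2.04355 × 10^21) / (2.33723 × 10^15)) = 2π × 935.064 s
T = 5875.18 s ≈ 1.632 hours

Final answer: 1.632 hours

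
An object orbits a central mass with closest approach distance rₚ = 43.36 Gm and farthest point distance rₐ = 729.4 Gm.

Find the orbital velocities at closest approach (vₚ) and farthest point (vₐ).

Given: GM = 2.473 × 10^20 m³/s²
rₚ = 43.36 Gm = 4.336 × 10^10 m
rₐ = 729.4 Gm = 7.294 × 10^11 m
GM = 2.473 × 10^20 m³/s²
a = (rₚ + rₐ)/2 = 3.8638 × 10^11 m
Vis-viva: v² = GM (2/r − 1/a)
vₚ² = 2.473 × 10^20 × (4.61255 × 10^-11 − 2.58813 × 10^-12) = 1.07668 × 10^10 m²/s²
vₚ = 103763 m/s ≈ 103.8 km/s
vₐ² = 2.473 × 10^20 × (2.74198 × 10^-12 − 2.58813 × 10^-12) = 3.80481 × 10^7 m²/s²
vₐ = 6168.31 m/s ≈ 6.168 km/s

Final answer: vₚ = 103.8 km/s, vₐ = 6.168 km/s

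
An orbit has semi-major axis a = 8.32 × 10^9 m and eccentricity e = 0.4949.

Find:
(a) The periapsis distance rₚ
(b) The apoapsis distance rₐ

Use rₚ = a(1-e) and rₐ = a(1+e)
a = 8.32 × 10^9 m
e = 0.4949:  1 − e = 0.5051,  1 + e = 1.4949
(a) rₚ = a(1 − e) = 8.32 × 10^9 m × 0.5051 = 4.20243 × 10^9 m ≈ 4.202 × 10^9 m
(b) rₐ = a(1 + e) = 8.32 × 10^9 m × 1.4949 = 1.24376 × 10^10 m ≈ 1.244 × 10^10 m

Final answer:
(a) rₚ = 4.202 × 10^9 m
(b) rₐ = 1.244 × 10^10 m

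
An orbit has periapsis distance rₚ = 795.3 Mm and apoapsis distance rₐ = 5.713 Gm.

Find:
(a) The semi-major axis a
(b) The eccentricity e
rₚ = 795.3 Mm = 7.953 × 10^8 m
rₐ = 5.713 Gm = 5.713 × 10^9 m
(a) a = (rₚ + rₐ)/2 = 3.25415 × 10^9 m ≈ 3.254 Gm
(b) e = (rₐ − rₚ)/(rₐ + rₚ) = (4.9177 × 10^9) / (6.5083 × 10^9) = 0.755604

Final answer:
(a) a = 3.254 Gm
(b) e = 0.7556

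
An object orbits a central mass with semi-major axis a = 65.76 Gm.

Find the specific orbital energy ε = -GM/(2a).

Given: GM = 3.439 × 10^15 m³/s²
a = 65.76 Gm = 6.576 × 10^10 m
GM = 3.439 × 10^15 m³/s²
2a = 1.3152 × 10^11 m
ε = −GM/(2a) = -26148.1 J/kg ≈ -26.15 kJ/kg

Final answer: -26.15 kJ/kg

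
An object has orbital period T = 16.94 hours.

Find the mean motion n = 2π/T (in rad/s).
T = 16.94 hours = 60984 s
n = 2π / 60984 s = 0.00010303 rad/s ≈ 0.000103 rad/s

Final answer: n = 0.000103 rad/s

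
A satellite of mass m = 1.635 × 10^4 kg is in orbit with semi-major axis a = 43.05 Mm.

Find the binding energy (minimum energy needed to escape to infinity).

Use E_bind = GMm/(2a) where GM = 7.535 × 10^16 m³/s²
a = 43.05 Mm = 4.305 × 10^7 m
GM = 7.535 × 10^16 m³/s²
m = 1.635 × 10^4 kg
GMm = 7.535 × 10^16 × 16350 = 1.23197 × 10^21 m³·kg/s²
2a = 8.61 × 10^7 m
E_bind = GMm/(2a) = 1.43086 × 10^13 J ≈ 14.31 TJ

Final answer: 14.31 TJ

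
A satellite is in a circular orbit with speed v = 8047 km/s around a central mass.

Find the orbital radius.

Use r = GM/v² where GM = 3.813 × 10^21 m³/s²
v = 8047 km/s = 8.047 × 10^6 m/s
GM = 3.813 × 10^21 m³/s²
v² = 6.47542 × 10^13 m²/s²
r = GM/v² = (3.813 × 10^21) / (6.47542 × 10^13) = 5.88842 × 10^7 m ≈ 58.88 Mm

Final answer: 58.88 Mm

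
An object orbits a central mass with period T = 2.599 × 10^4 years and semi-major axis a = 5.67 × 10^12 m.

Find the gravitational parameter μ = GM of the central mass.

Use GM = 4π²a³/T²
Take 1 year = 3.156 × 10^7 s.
T = 2.599 × 10^4 years = 8.20244 × 10^11 s
a = 5.67 × 10^12 m
a³ = 1.82284 × 10^38 m³
T² = 6.72801 × 10^23 s²
GM = 4π² × (1.82284 × 10^38) / (6.72801 × 10^23) = 1.0696 × 10^16 m³/s²
GM ≈ 1.07 × 10^16 m³/s²

Final answer: GM = 1.07 × 10^16 m³/s²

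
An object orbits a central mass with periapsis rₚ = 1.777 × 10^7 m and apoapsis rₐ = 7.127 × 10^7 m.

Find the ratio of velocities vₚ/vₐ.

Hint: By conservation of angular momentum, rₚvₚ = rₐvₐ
rₚ = 1.777 × 10^7 m
rₐ = 7.127 × 10^7 m
rₚvₚ = rₐvₐ  ⇒  vₚ/vₐ = rₐ/rₚ
vₚ/vₐ = (7.127 × 10^7) / (1.777 × 10^7) = 4.01069

Final answer: vₚ/vₐ = 4.011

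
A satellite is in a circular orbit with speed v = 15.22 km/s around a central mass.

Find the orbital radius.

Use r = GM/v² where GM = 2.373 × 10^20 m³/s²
v = 15.22 km/s = 15220 m/s
GM = 2.373 × 10^20 m³/s²
v² = 2.31648 × 10^8 m²/s²
r = GM/v² = (2.373 × 10^20) / (2.31648 × 10^8) = 1.0244 × 10^12 m ≈ 1.024 × 10^12 m

Final answer: 1.024 × 10^12 m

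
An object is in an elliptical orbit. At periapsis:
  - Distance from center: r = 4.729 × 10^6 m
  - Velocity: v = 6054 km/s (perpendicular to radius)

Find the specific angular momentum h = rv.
r = 4.729 × 10^6 m
v = 6054 km/s = 6.054 × 10^6 m/s
h = rv = 4.729 × 10^6 × 6.054 × 10^6 = 2.86294 × 10^13 m²/s ≈ 2.863 × 10^13 m²/s

Final answer: h = 2.863 × 10^13 m²/s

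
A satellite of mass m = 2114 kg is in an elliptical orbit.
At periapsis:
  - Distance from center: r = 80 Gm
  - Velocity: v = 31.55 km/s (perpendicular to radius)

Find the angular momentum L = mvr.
r = 80 Gm = 8 × 10^10 m
v = 31.55 km/s = 31550 m/s
vr = 31550 × 8 × 10^10 = 2.524 × 10^15 m²/s
L = m × vr = 2114 × 2.524 × 10^15 = 5.33574 × 10^18 kg·m²/s ≈ 5.336 × 10^18 kg·m²/s

Final answer: L = 5.336 × 10^18 kg·m²/s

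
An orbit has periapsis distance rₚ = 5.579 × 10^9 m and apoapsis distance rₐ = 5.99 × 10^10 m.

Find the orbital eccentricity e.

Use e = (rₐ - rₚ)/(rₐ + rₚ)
rₚ = 5.579 × 10^9 m
rₐ = 5.99 × 10^10 m
rₐ − rₚ = 5.4321 × 10^10 m
rₐ + rₚ = 6.5479 × 10^10 m
e = (rₐ − rₚ)/(rₐ + rₚ) = 0.829594

Final answer: e = 0.8296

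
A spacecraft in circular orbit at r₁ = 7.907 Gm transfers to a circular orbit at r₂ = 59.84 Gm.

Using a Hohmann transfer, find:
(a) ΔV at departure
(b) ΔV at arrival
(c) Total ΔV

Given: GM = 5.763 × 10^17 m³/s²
r₁ = 7.907 Gm = 7.907 × 10^9 m
r₂ = 59.84 Gm = 5.984 × 10^10 m
GM = 5.763 × 10^17 m³/s²
Transfer ellipse: a_t = (r₁ + r₂)/2 = 3.38735 × 10^10 m
Circular speed at r₁: v₁ = √(GM/r₁) = 8537.26 m/s
Transfer speed at r₁ (periapsis): v₁ₜ = √(GM(2/r₁ − 1/a_t)) = 11347.1 m/s
(a) ΔV₁ = v₁ₜ − v₁ = 2809.82 m/s ≈ 2.81 km/s
Circular speed at r₂: v₂ = √(GM/r₂) = 3103.33 m/s
Transfer speed at r₂ (apoapsis): v₂ₜ = √(GM(2/r₂ − 1/a_t)) = 1499.35 m/s
(b) ΔV₂ = v₂ − v₂ₜ = 1603.98 m/s ≈ 1.604 km/s
(c) ΔV_total = ΔV₁ + ΔV₂ = 4413.8 m/s ≈ 4.414 km/s

Final answer:
(a) ΔV₁ = 2.81 km/s
(b) ΔV₂ = 1.604 km/s
(c) ΔV_total = 4.414 km/s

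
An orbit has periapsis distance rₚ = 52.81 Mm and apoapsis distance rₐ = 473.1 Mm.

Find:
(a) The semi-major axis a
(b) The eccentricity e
rₚ = 52.81 Mm = 5.281 × 10^7 m
rₐ = 473.1 Mm = 4.731 × 10^8 m
(a) a = (rₚ + rₐ)/2 = 2.62955 × 10^8 m ≈ 263 Mm
(b) e = (rₐ − rₚ)/(rₐ + rₚ) = (4.2029 × 10^8) / (5.2591 × 10^8) = 0.799167

Final answer:
(a) a = 263 Mm
(b) e = 0.7992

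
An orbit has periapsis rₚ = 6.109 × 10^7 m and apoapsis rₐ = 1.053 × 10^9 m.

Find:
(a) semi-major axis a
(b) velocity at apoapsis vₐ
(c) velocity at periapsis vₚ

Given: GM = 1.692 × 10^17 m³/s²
rₚ = 6.109 × 10^7 m
rₐ = 1.053 × 10^9 m
GM = 1.692 × 10^17 m³/s²
a = (rₚ + rₐ)/2 = 5.57045 × 10^8 m
e = (rₐ − rₚ)/(rₐ + rₚ) = (9.9191 × 10^8) / (1.11409 × 10^9) = 0.890332
(a) a = 5.57045 × 10^8 m ≈ 5.57 × 10^8 m
(b) vₐ² = GM (2/rₐ − 1/a) = 1.692 × 10^17 × (1.89934 × 10^-9 − 1.79519 × 10^-9) = 1.76219 × 10^7 m²/s²;  vₐ = 4197.84 m/s ≈ 4.198 km/s
(c) vₚ² = GM (2/rₚ − 1/a) = 1.692 × 10^17 × (3.27386 × 10^-8 − 1.79519 × 10^-9) = 5.23562 × 10^9 m²/s²;  vₚ = 72357.6 m/s ≈ 72.36 km/s

Final answer:
(a) semi-major axis a = 5.57 × 10^8 m
(b) velocity at apoapsis vₐ = 4.198 km/s
(c) velocity at periapsis vₚ = 72.36 km/s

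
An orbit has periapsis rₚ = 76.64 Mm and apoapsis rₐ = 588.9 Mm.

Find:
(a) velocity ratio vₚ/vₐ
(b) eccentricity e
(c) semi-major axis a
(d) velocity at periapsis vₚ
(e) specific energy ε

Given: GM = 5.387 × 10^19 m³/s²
rₚ = 76.64 Mm = 7.664 × 10^7 m
rₐ = 588.9 Mm = 5.889 × 10^8 m
GM = 5.387 × 10^19 m³/s²
a = (rₚ + rₐ)/2 = 3.3277 × 10^8 m
e = (rₐ − rₚ)/(rₐ + rₚ) = (5.1226 × 10^8) / (6.6554 × 10^8) = 0.769691
(a) vₚ/vₐ = rₐ/rₚ (angular momentum) = (5.889 × 10^8) / (7.664 × 10^7) = 7.68398 ≈ 7.684
(b) e = 0.769691 ≈ 0.7697
(c) a = 3.3277 × 10^8 m ≈ 332.8 Mm
(d) vₚ² = GM (2/rₚ − 1/a) = 5.387 × 10^19 × (2.6096 × 10^-8 − 3.00508 × 10^-9) = 1.24391 × 10^12 m²/s²;  vₚ = 1.11531 × 10^6 m/s ≈ 1115 km/s
(e) 2a = 6.6554 × 10^8 m;  ε = −GM/(2a) = -8.09418 × 10^10 J/kg ≈ -80.94 GJ/kg

Final answer:
(a) velocity ratio vₚ/vₐ = 7.684
(b) eccentricity e = 0.7697
(c) semi-major axis a = 332.8 Mm
(d) velocity at periapsis vₚ = 1115 km/s
(e) specific energy ε = -80.94 GJ/kg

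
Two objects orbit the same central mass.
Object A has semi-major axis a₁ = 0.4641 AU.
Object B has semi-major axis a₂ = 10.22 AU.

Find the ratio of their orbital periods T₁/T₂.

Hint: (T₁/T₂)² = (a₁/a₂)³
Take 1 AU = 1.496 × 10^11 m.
a₁ = 0.4641 AU = 6.94294 × 10^10 m
a₂ = 10.22 AU = 1.52891 × 10^12 m
a₁/a₂ = 0.045411
T₁/T₂ = (a₁/a₂)^(3/2) = (0.045411)^1.5 = 0.00967701

Final answer: T₁/T₂ = 0.009677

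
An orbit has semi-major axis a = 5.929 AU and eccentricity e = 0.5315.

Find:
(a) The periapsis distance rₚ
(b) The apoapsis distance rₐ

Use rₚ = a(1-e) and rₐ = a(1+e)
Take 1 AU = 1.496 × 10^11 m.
a = 5.929 AU = 8.86978 × 10^11 m
e = 0.5315:  1 − e = 0.4685,  1 + e = 1.5315
(a) rₚ = a(1 − e) = 8.86978 × 10^11 m × 0.4685 = 4.15549 × 10^11 m ≈ 2.778 AU
(b) rₐ = a(1 + e) = 8.86978 × 10^11 m × 1.5315 = 1.35841 × 10^12 m ≈ 9.08 AU

Final answer:
(a) rₚ = 2.778 AU
(b) rₐ = 9.08 AU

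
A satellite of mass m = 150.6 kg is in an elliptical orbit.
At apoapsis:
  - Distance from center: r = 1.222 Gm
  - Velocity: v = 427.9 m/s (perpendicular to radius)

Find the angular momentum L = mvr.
r = 1.222 Gm = 1.222 × 10^9 m
v = 427.9 m/s
vr = 427.9 × 1.222 × 10^9 = 5.22894 × 10^11 m²/s
L = m × vr = 150.6 × 5.22894 × 10^11 = 7.87478 × 10^13 kg·m²/s ≈ 7.875 × 10^13 kg·m²/s

Final answer: L = 7.875 × 10^13 kg·m²/s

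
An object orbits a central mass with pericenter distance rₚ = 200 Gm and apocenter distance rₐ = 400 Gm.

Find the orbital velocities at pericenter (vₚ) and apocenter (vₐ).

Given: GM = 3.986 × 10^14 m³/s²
rₚ = 200 Gm = 2 × 10^11 m
rₐ = 400 Gm = 4 × 10^11 m
GM = 3.986 × 10^14 m³/s²
a = (rₚ + rₐ)/2 = 3 × 10^11 m
Vis-viva: v² = GM (2/r − 1/a)
vₚ² = 3.986 × 10^14 × (1 × 10^-11 − 3.33333 × 10^-12) = 2657.33 m²/s²
vₚ = 51.5493 m/s ≈ 51.55 m/s
vₐ² = 3.986 × 10^14 × (5 × 10^-12 − 3.33333 × 10^-12) = 664.333 m²/s²
vₐ = 25.7747 m/s ≈ 25.77 m/s

Final answer: vₚ = 51.55 m/s, vₐ = 25.77 m/s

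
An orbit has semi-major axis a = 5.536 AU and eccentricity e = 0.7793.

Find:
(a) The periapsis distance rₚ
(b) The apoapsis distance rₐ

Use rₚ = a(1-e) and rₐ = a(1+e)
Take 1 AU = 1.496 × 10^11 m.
a = 5.536 AU = 8.28186 × 10^11 m
e = 0.7793:  1 − e = 0.2207,  1 + e = 1.7793
(a) rₚ = a(1 − e) = 8.28186 × 10^11 m × 0.2207 = 1.82781 × 10^11 m ≈ 1.222 AU
(b) rₐ = a(1 + e) = 8.28186 × 10^11 m × 1.7793 = 1.47359 × 10^12 m ≈ 9.85 AU

Final answer:
(a) rₚ = 1.222 AU
(b) rₐ = 9.85 AU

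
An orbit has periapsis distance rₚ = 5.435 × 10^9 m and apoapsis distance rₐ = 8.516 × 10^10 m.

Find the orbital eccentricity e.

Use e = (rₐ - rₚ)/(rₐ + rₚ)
rₚ = 5.435 × 10^9 m
rₐ = 8.516 × 10^10 m
rₐ − rₚ = 7.9725 × 10^10 m
rₐ + rₚ = 9.0595 × 10^10 m
e = (rₐ − rₚ)/(rₐ + rₚ) = 0.880015

Final answer: e = 0.88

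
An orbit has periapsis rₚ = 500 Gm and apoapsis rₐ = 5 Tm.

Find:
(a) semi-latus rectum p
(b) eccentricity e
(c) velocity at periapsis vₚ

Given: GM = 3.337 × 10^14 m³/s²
rₚ = 500 Gm = 5 × 10^11 m
rₐ = 5 Tm = 5 × 10^12 m
GM = 3.337 × 10^14 m³/s²
a = (rₚ + rₐ)/2 = 2.75 × 10^12 m
e = (rₐ − rₚ)/(rₐ + rₚ) = (4.5 × 10^12) / (5.5 × 10^12) = 0.818182
(a) 1 − e² = 0.330579;  p = a(1 − e²) = 2.75 × 10^12 × 0.330579 = 9.09091 × 10^11 m ≈ 909.1 Gm
(b) e = 0.818182 ≈ 0.8182
(c) vₚ² = GM (2/rₚ − 1/a) = 3.337 × 10^14 × (4 × 10^-12 − 3.63636 × 10^-13) = 1213.45 m²/s²;  vₚ = 34.8347 m/s ≈ 34.83 m/s

Final answer:
(a) semi-latus rectum p = 909.1 Gm
(b) eccentricity e = 0.8182
(c) velocity at periapsis vₚ = 34.83 m/s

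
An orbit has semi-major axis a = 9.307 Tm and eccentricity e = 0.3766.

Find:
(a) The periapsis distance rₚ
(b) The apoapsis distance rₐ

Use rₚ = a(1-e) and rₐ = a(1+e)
a = 9.307 Tm = 9.307 × 10^12 m
e = 0.3766:  1 − e = 0.6234,  1 + e = 1.3766
(a) rₚ = a(1 − e) = 9.307 × 10^12 m × 0.6234 = 5.80198 × 10^12 m ≈ 5.802 Tm
(b) rₐ = a(1 + e) = 9.307 × 10^12 m × 1.3766 = 1.2812 × 10^13 m ≈ 12.81 Tm

Final answer:
(a) rₚ = 5.802 Tm
(b) rₐ = 12.81 Tm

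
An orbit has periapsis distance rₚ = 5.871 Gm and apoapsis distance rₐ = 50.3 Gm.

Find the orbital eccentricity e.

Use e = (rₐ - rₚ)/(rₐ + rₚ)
rₚ = 5.871 Gm = 5.871 × 10^9 m
rₐ = 50.3 Gm = 5.03 × 10^10 m
rₐ − rₚ = 4.4429 × 10^10 m
rₐ + rₚ = 5.6171 × 10^10 m
e = (rₐ − rₚ)/(rₐ + rₚ) = 0.79096

Final answer: e = 0.791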